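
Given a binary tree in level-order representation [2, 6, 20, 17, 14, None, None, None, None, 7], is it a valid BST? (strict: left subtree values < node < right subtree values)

Level-order array: [2, 6, 20, 17, 14, None, None, None, None, 7]
Validate using subtree bounds (lo, hi): at each node, require lo < value < hi,
then recurse left with hi=value and right with lo=value.
Preorder trace (stopping at first violation):
  at node 2 with bounds (-inf, +inf): OK
  at node 6 with bounds (-inf, 2): VIOLATION
Node 6 violates its bound: not (-inf < 6 < 2).
Result: Not a valid BST


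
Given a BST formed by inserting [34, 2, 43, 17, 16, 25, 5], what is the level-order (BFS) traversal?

Tree insertion order: [34, 2, 43, 17, 16, 25, 5]
Tree (level-order array): [34, 2, 43, None, 17, None, None, 16, 25, 5]
BFS from the root, enqueuing left then right child of each popped node:
  queue [34] -> pop 34, enqueue [2, 43], visited so far: [34]
  queue [2, 43] -> pop 2, enqueue [17], visited so far: [34, 2]
  queue [43, 17] -> pop 43, enqueue [none], visited so far: [34, 2, 43]
  queue [17] -> pop 17, enqueue [16, 25], visited so far: [34, 2, 43, 17]
  queue [16, 25] -> pop 16, enqueue [5], visited so far: [34, 2, 43, 17, 16]
  queue [25, 5] -> pop 25, enqueue [none], visited so far: [34, 2, 43, 17, 16, 25]
  queue [5] -> pop 5, enqueue [none], visited so far: [34, 2, 43, 17, 16, 25, 5]
Result: [34, 2, 43, 17, 16, 25, 5]


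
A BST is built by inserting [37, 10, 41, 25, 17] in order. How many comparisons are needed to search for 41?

Search path for 41: 37 -> 41
Found: True
Comparisons: 2


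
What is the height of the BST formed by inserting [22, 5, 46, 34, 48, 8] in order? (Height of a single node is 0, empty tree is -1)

Insertion order: [22, 5, 46, 34, 48, 8]
Tree (level-order array): [22, 5, 46, None, 8, 34, 48]
Compute height bottom-up (empty subtree = -1):
  height(8) = 1 + max(-1, -1) = 0
  height(5) = 1 + max(-1, 0) = 1
  height(34) = 1 + max(-1, -1) = 0
  height(48) = 1 + max(-1, -1) = 0
  height(46) = 1 + max(0, 0) = 1
  height(22) = 1 + max(1, 1) = 2
Height = 2


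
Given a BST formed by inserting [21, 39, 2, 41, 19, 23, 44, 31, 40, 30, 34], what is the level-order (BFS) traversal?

Tree insertion order: [21, 39, 2, 41, 19, 23, 44, 31, 40, 30, 34]
Tree (level-order array): [21, 2, 39, None, 19, 23, 41, None, None, None, 31, 40, 44, 30, 34]
BFS from the root, enqueuing left then right child of each popped node:
  queue [21] -> pop 21, enqueue [2, 39], visited so far: [21]
  queue [2, 39] -> pop 2, enqueue [19], visited so far: [21, 2]
  queue [39, 19] -> pop 39, enqueue [23, 41], visited so far: [21, 2, 39]
  queue [19, 23, 41] -> pop 19, enqueue [none], visited so far: [21, 2, 39, 19]
  queue [23, 41] -> pop 23, enqueue [31], visited so far: [21, 2, 39, 19, 23]
  queue [41, 31] -> pop 41, enqueue [40, 44], visited so far: [21, 2, 39, 19, 23, 41]
  queue [31, 40, 44] -> pop 31, enqueue [30, 34], visited so far: [21, 2, 39, 19, 23, 41, 31]
  queue [40, 44, 30, 34] -> pop 40, enqueue [none], visited so far: [21, 2, 39, 19, 23, 41, 31, 40]
  queue [44, 30, 34] -> pop 44, enqueue [none], visited so far: [21, 2, 39, 19, 23, 41, 31, 40, 44]
  queue [30, 34] -> pop 30, enqueue [none], visited so far: [21, 2, 39, 19, 23, 41, 31, 40, 44, 30]
  queue [34] -> pop 34, enqueue [none], visited so far: [21, 2, 39, 19, 23, 41, 31, 40, 44, 30, 34]
Result: [21, 2, 39, 19, 23, 41, 31, 40, 44, 30, 34]


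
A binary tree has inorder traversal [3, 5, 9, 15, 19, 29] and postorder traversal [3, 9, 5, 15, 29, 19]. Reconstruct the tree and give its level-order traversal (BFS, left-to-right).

Inorder:   [3, 5, 9, 15, 19, 29]
Postorder: [3, 9, 5, 15, 29, 19]
Algorithm: postorder visits root last, so walk postorder right-to-left;
each value is the root of the current inorder slice — split it at that
value, recurse on the right subtree first, then the left.
Recursive splits:
  root=19; inorder splits into left=[3, 5, 9, 15], right=[29]
  root=29; inorder splits into left=[], right=[]
  root=15; inorder splits into left=[3, 5, 9], right=[]
  root=5; inorder splits into left=[3], right=[9]
  root=9; inorder splits into left=[], right=[]
  root=3; inorder splits into left=[], right=[]
Reconstructed level-order: [19, 15, 29, 5, 3, 9]


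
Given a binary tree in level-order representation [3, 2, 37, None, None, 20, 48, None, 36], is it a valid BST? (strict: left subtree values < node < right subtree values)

Level-order array: [3, 2, 37, None, None, 20, 48, None, 36]
Validate using subtree bounds (lo, hi): at each node, require lo < value < hi,
then recurse left with hi=value and right with lo=value.
Preorder trace (stopping at first violation):
  at node 3 with bounds (-inf, +inf): OK
  at node 2 with bounds (-inf, 3): OK
  at node 37 with bounds (3, +inf): OK
  at node 20 with bounds (3, 37): OK
  at node 36 with bounds (20, 37): OK
  at node 48 with bounds (37, +inf): OK
No violation found at any node.
Result: Valid BST


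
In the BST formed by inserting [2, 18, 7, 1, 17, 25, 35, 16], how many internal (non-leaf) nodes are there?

Tree built from: [2, 18, 7, 1, 17, 25, 35, 16]
Tree (level-order array): [2, 1, 18, None, None, 7, 25, None, 17, None, 35, 16]
Rule: An internal node has at least one child.
Per-node child counts:
  node 2: 2 child(ren)
  node 1: 0 child(ren)
  node 18: 2 child(ren)
  node 7: 1 child(ren)
  node 17: 1 child(ren)
  node 16: 0 child(ren)
  node 25: 1 child(ren)
  node 35: 0 child(ren)
Matching nodes: [2, 18, 7, 17, 25]
Count of internal (non-leaf) nodes: 5


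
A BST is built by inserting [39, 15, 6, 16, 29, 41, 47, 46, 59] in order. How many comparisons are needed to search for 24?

Search path for 24: 39 -> 15 -> 16 -> 29
Found: False
Comparisons: 4


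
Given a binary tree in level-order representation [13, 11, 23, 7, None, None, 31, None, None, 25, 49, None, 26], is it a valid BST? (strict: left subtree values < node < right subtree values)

Level-order array: [13, 11, 23, 7, None, None, 31, None, None, 25, 49, None, 26]
Validate using subtree bounds (lo, hi): at each node, require lo < value < hi,
then recurse left with hi=value and right with lo=value.
Preorder trace (stopping at first violation):
  at node 13 with bounds (-inf, +inf): OK
  at node 11 with bounds (-inf, 13): OK
  at node 7 with bounds (-inf, 11): OK
  at node 23 with bounds (13, +inf): OK
  at node 31 with bounds (23, +inf): OK
  at node 25 with bounds (23, 31): OK
  at node 26 with bounds (25, 31): OK
  at node 49 with bounds (31, +inf): OK
No violation found at any node.
Result: Valid BST


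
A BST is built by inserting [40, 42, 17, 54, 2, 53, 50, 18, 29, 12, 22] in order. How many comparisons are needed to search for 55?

Search path for 55: 40 -> 42 -> 54
Found: False
Comparisons: 3


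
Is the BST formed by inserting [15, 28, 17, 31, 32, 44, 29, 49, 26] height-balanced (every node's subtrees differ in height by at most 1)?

Tree (level-order array): [15, None, 28, 17, 31, None, 26, 29, 32, None, None, None, None, None, 44, None, 49]
Definition: a tree is height-balanced if, at every node, |h(left) - h(right)| <= 1 (empty subtree has height -1).
Bottom-up per-node check:
  node 26: h_left=-1, h_right=-1, diff=0 [OK], height=0
  node 17: h_left=-1, h_right=0, diff=1 [OK], height=1
  node 29: h_left=-1, h_right=-1, diff=0 [OK], height=0
  node 49: h_left=-1, h_right=-1, diff=0 [OK], height=0
  node 44: h_left=-1, h_right=0, diff=1 [OK], height=1
  node 32: h_left=-1, h_right=1, diff=2 [FAIL (|-1-1|=2 > 1)], height=2
  node 31: h_left=0, h_right=2, diff=2 [FAIL (|0-2|=2 > 1)], height=3
  node 28: h_left=1, h_right=3, diff=2 [FAIL (|1-3|=2 > 1)], height=4
  node 15: h_left=-1, h_right=4, diff=5 [FAIL (|-1-4|=5 > 1)], height=5
Node 32 violates the condition: |-1 - 1| = 2 > 1.
Result: Not balanced


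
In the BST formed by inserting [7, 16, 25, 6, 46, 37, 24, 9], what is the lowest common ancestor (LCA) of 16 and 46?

Tree insertion order: [7, 16, 25, 6, 46, 37, 24, 9]
Tree (level-order array): [7, 6, 16, None, None, 9, 25, None, None, 24, 46, None, None, 37]
In a BST, the LCA of p=16, q=46 is the first node v on the
root-to-leaf path with p <= v <= q (go left if both < v, right if both > v).
Walk from root:
  at 7: both 16 and 46 > 7, go right
  at 16: 16 <= 16 <= 46, this is the LCA
LCA = 16


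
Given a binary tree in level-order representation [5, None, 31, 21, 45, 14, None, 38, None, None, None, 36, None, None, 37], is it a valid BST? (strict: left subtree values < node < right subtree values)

Level-order array: [5, None, 31, 21, 45, 14, None, 38, None, None, None, 36, None, None, 37]
Validate using subtree bounds (lo, hi): at each node, require lo < value < hi,
then recurse left with hi=value and right with lo=value.
Preorder trace (stopping at first violation):
  at node 5 with bounds (-inf, +inf): OK
  at node 31 with bounds (5, +inf): OK
  at node 21 with bounds (5, 31): OK
  at node 14 with bounds (5, 21): OK
  at node 45 with bounds (31, +inf): OK
  at node 38 with bounds (31, 45): OK
  at node 36 with bounds (31, 38): OK
  at node 37 with bounds (36, 38): OK
No violation found at any node.
Result: Valid BST


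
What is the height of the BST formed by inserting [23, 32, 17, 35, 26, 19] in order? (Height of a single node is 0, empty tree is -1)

Insertion order: [23, 32, 17, 35, 26, 19]
Tree (level-order array): [23, 17, 32, None, 19, 26, 35]
Compute height bottom-up (empty subtree = -1):
  height(19) = 1 + max(-1, -1) = 0
  height(17) = 1 + max(-1, 0) = 1
  height(26) = 1 + max(-1, -1) = 0
  height(35) = 1 + max(-1, -1) = 0
  height(32) = 1 + max(0, 0) = 1
  height(23) = 1 + max(1, 1) = 2
Height = 2


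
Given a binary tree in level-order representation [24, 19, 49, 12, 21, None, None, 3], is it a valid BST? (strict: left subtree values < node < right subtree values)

Level-order array: [24, 19, 49, 12, 21, None, None, 3]
Validate using subtree bounds (lo, hi): at each node, require lo < value < hi,
then recurse left with hi=value and right with lo=value.
Preorder trace (stopping at first violation):
  at node 24 with bounds (-inf, +inf): OK
  at node 19 with bounds (-inf, 24): OK
  at node 12 with bounds (-inf, 19): OK
  at node 3 with bounds (-inf, 12): OK
  at node 21 with bounds (19, 24): OK
  at node 49 with bounds (24, +inf): OK
No violation found at any node.
Result: Valid BST


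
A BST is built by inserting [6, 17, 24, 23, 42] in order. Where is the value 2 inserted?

Starting tree (level order): [6, None, 17, None, 24, 23, 42]
Insertion path: 6
Result: insert 2 as left child of 6
Final tree (level order): [6, 2, 17, None, None, None, 24, 23, 42]


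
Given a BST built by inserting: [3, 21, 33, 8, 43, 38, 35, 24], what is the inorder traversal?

Tree insertion order: [3, 21, 33, 8, 43, 38, 35, 24]
Tree (level-order array): [3, None, 21, 8, 33, None, None, 24, 43, None, None, 38, None, 35]
Inorder traversal: [3, 8, 21, 24, 33, 35, 38, 43]


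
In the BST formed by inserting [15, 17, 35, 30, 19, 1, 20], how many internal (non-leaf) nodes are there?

Tree built from: [15, 17, 35, 30, 19, 1, 20]
Tree (level-order array): [15, 1, 17, None, None, None, 35, 30, None, 19, None, None, 20]
Rule: An internal node has at least one child.
Per-node child counts:
  node 15: 2 child(ren)
  node 1: 0 child(ren)
  node 17: 1 child(ren)
  node 35: 1 child(ren)
  node 30: 1 child(ren)
  node 19: 1 child(ren)
  node 20: 0 child(ren)
Matching nodes: [15, 17, 35, 30, 19]
Count of internal (non-leaf) nodes: 5


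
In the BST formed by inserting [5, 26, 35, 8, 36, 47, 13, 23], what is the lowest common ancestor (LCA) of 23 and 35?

Tree insertion order: [5, 26, 35, 8, 36, 47, 13, 23]
Tree (level-order array): [5, None, 26, 8, 35, None, 13, None, 36, None, 23, None, 47]
In a BST, the LCA of p=23, q=35 is the first node v on the
root-to-leaf path with p <= v <= q (go left if both < v, right if both > v).
Walk from root:
  at 5: both 23 and 35 > 5, go right
  at 26: 23 <= 26 <= 35, this is the LCA
LCA = 26


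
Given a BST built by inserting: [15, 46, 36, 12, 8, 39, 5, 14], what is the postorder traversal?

Tree insertion order: [15, 46, 36, 12, 8, 39, 5, 14]
Tree (level-order array): [15, 12, 46, 8, 14, 36, None, 5, None, None, None, None, 39]
Postorder traversal: [5, 8, 14, 12, 39, 36, 46, 15]


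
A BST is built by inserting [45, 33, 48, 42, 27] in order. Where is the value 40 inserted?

Starting tree (level order): [45, 33, 48, 27, 42]
Insertion path: 45 -> 33 -> 42
Result: insert 40 as left child of 42
Final tree (level order): [45, 33, 48, 27, 42, None, None, None, None, 40]


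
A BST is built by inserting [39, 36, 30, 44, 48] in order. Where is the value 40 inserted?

Starting tree (level order): [39, 36, 44, 30, None, None, 48]
Insertion path: 39 -> 44
Result: insert 40 as left child of 44
Final tree (level order): [39, 36, 44, 30, None, 40, 48]


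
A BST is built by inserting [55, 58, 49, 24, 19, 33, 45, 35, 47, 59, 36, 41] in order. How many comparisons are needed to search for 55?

Search path for 55: 55
Found: True
Comparisons: 1


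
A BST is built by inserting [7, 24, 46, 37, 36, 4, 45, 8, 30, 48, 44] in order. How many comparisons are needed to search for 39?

Search path for 39: 7 -> 24 -> 46 -> 37 -> 45 -> 44
Found: False
Comparisons: 6


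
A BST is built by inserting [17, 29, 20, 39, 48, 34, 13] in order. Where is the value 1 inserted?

Starting tree (level order): [17, 13, 29, None, None, 20, 39, None, None, 34, 48]
Insertion path: 17 -> 13
Result: insert 1 as left child of 13
Final tree (level order): [17, 13, 29, 1, None, 20, 39, None, None, None, None, 34, 48]


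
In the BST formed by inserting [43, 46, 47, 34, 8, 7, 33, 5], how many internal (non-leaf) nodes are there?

Tree built from: [43, 46, 47, 34, 8, 7, 33, 5]
Tree (level-order array): [43, 34, 46, 8, None, None, 47, 7, 33, None, None, 5]
Rule: An internal node has at least one child.
Per-node child counts:
  node 43: 2 child(ren)
  node 34: 1 child(ren)
  node 8: 2 child(ren)
  node 7: 1 child(ren)
  node 5: 0 child(ren)
  node 33: 0 child(ren)
  node 46: 1 child(ren)
  node 47: 0 child(ren)
Matching nodes: [43, 34, 8, 7, 46]
Count of internal (non-leaf) nodes: 5


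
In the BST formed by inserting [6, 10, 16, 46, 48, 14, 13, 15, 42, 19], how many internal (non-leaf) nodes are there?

Tree built from: [6, 10, 16, 46, 48, 14, 13, 15, 42, 19]
Tree (level-order array): [6, None, 10, None, 16, 14, 46, 13, 15, 42, 48, None, None, None, None, 19]
Rule: An internal node has at least one child.
Per-node child counts:
  node 6: 1 child(ren)
  node 10: 1 child(ren)
  node 16: 2 child(ren)
  node 14: 2 child(ren)
  node 13: 0 child(ren)
  node 15: 0 child(ren)
  node 46: 2 child(ren)
  node 42: 1 child(ren)
  node 19: 0 child(ren)
  node 48: 0 child(ren)
Matching nodes: [6, 10, 16, 14, 46, 42]
Count of internal (non-leaf) nodes: 6


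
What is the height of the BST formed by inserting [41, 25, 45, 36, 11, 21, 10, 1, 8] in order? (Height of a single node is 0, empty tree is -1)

Insertion order: [41, 25, 45, 36, 11, 21, 10, 1, 8]
Tree (level-order array): [41, 25, 45, 11, 36, None, None, 10, 21, None, None, 1, None, None, None, None, 8]
Compute height bottom-up (empty subtree = -1):
  height(8) = 1 + max(-1, -1) = 0
  height(1) = 1 + max(-1, 0) = 1
  height(10) = 1 + max(1, -1) = 2
  height(21) = 1 + max(-1, -1) = 0
  height(11) = 1 + max(2, 0) = 3
  height(36) = 1 + max(-1, -1) = 0
  height(25) = 1 + max(3, 0) = 4
  height(45) = 1 + max(-1, -1) = 0
  height(41) = 1 + max(4, 0) = 5
Height = 5


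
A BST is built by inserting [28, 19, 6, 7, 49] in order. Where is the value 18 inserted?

Starting tree (level order): [28, 19, 49, 6, None, None, None, None, 7]
Insertion path: 28 -> 19 -> 6 -> 7
Result: insert 18 as right child of 7
Final tree (level order): [28, 19, 49, 6, None, None, None, None, 7, None, 18]


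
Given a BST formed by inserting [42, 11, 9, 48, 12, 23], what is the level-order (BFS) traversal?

Tree insertion order: [42, 11, 9, 48, 12, 23]
Tree (level-order array): [42, 11, 48, 9, 12, None, None, None, None, None, 23]
BFS from the root, enqueuing left then right child of each popped node:
  queue [42] -> pop 42, enqueue [11, 48], visited so far: [42]
  queue [11, 48] -> pop 11, enqueue [9, 12], visited so far: [42, 11]
  queue [48, 9, 12] -> pop 48, enqueue [none], visited so far: [42, 11, 48]
  queue [9, 12] -> pop 9, enqueue [none], visited so far: [42, 11, 48, 9]
  queue [12] -> pop 12, enqueue [23], visited so far: [42, 11, 48, 9, 12]
  queue [23] -> pop 23, enqueue [none], visited so far: [42, 11, 48, 9, 12, 23]
Result: [42, 11, 48, 9, 12, 23]


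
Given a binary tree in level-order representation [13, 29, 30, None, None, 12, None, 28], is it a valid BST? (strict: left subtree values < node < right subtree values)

Level-order array: [13, 29, 30, None, None, 12, None, 28]
Validate using subtree bounds (lo, hi): at each node, require lo < value < hi,
then recurse left with hi=value and right with lo=value.
Preorder trace (stopping at first violation):
  at node 13 with bounds (-inf, +inf): OK
  at node 29 with bounds (-inf, 13): VIOLATION
Node 29 violates its bound: not (-inf < 29 < 13).
Result: Not a valid BST


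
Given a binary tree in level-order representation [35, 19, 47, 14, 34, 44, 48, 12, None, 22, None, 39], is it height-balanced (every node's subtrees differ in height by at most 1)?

Tree (level-order array): [35, 19, 47, 14, 34, 44, 48, 12, None, 22, None, 39]
Definition: a tree is height-balanced if, at every node, |h(left) - h(right)| <= 1 (empty subtree has height -1).
Bottom-up per-node check:
  node 12: h_left=-1, h_right=-1, diff=0 [OK], height=0
  node 14: h_left=0, h_right=-1, diff=1 [OK], height=1
  node 22: h_left=-1, h_right=-1, diff=0 [OK], height=0
  node 34: h_left=0, h_right=-1, diff=1 [OK], height=1
  node 19: h_left=1, h_right=1, diff=0 [OK], height=2
  node 39: h_left=-1, h_right=-1, diff=0 [OK], height=0
  node 44: h_left=0, h_right=-1, diff=1 [OK], height=1
  node 48: h_left=-1, h_right=-1, diff=0 [OK], height=0
  node 47: h_left=1, h_right=0, diff=1 [OK], height=2
  node 35: h_left=2, h_right=2, diff=0 [OK], height=3
All nodes satisfy the balance condition.
Result: Balanced


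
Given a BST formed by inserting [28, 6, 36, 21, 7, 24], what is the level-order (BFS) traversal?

Tree insertion order: [28, 6, 36, 21, 7, 24]
Tree (level-order array): [28, 6, 36, None, 21, None, None, 7, 24]
BFS from the root, enqueuing left then right child of each popped node:
  queue [28] -> pop 28, enqueue [6, 36], visited so far: [28]
  queue [6, 36] -> pop 6, enqueue [21], visited so far: [28, 6]
  queue [36, 21] -> pop 36, enqueue [none], visited so far: [28, 6, 36]
  queue [21] -> pop 21, enqueue [7, 24], visited so far: [28, 6, 36, 21]
  queue [7, 24] -> pop 7, enqueue [none], visited so far: [28, 6, 36, 21, 7]
  queue [24] -> pop 24, enqueue [none], visited so far: [28, 6, 36, 21, 7, 24]
Result: [28, 6, 36, 21, 7, 24]


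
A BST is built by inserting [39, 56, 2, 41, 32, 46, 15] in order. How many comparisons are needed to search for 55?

Search path for 55: 39 -> 56 -> 41 -> 46
Found: False
Comparisons: 4


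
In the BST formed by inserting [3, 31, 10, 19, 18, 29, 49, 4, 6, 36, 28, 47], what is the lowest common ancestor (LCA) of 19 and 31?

Tree insertion order: [3, 31, 10, 19, 18, 29, 49, 4, 6, 36, 28, 47]
Tree (level-order array): [3, None, 31, 10, 49, 4, 19, 36, None, None, 6, 18, 29, None, 47, None, None, None, None, 28]
In a BST, the LCA of p=19, q=31 is the first node v on the
root-to-leaf path with p <= v <= q (go left if both < v, right if both > v).
Walk from root:
  at 3: both 19 and 31 > 3, go right
  at 31: 19 <= 31 <= 31, this is the LCA
LCA = 31


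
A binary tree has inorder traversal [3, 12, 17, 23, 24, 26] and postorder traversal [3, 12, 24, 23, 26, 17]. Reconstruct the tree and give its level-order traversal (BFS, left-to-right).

Inorder:   [3, 12, 17, 23, 24, 26]
Postorder: [3, 12, 24, 23, 26, 17]
Algorithm: postorder visits root last, so walk postorder right-to-left;
each value is the root of the current inorder slice — split it at that
value, recurse on the right subtree first, then the left.
Recursive splits:
  root=17; inorder splits into left=[3, 12], right=[23, 24, 26]
  root=26; inorder splits into left=[23, 24], right=[]
  root=23; inorder splits into left=[], right=[24]
  root=24; inorder splits into left=[], right=[]
  root=12; inorder splits into left=[3], right=[]
  root=3; inorder splits into left=[], right=[]
Reconstructed level-order: [17, 12, 26, 3, 23, 24]


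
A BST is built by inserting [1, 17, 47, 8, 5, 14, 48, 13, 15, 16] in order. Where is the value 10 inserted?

Starting tree (level order): [1, None, 17, 8, 47, 5, 14, None, 48, None, None, 13, 15, None, None, None, None, None, 16]
Insertion path: 1 -> 17 -> 8 -> 14 -> 13
Result: insert 10 as left child of 13
Final tree (level order): [1, None, 17, 8, 47, 5, 14, None, 48, None, None, 13, 15, None, None, 10, None, None, 16]


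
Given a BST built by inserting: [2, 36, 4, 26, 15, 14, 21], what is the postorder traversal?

Tree insertion order: [2, 36, 4, 26, 15, 14, 21]
Tree (level-order array): [2, None, 36, 4, None, None, 26, 15, None, 14, 21]
Postorder traversal: [14, 21, 15, 26, 4, 36, 2]


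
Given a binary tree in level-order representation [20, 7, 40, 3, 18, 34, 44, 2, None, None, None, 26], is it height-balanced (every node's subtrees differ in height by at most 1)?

Tree (level-order array): [20, 7, 40, 3, 18, 34, 44, 2, None, None, None, 26]
Definition: a tree is height-balanced if, at every node, |h(left) - h(right)| <= 1 (empty subtree has height -1).
Bottom-up per-node check:
  node 2: h_left=-1, h_right=-1, diff=0 [OK], height=0
  node 3: h_left=0, h_right=-1, diff=1 [OK], height=1
  node 18: h_left=-1, h_right=-1, diff=0 [OK], height=0
  node 7: h_left=1, h_right=0, diff=1 [OK], height=2
  node 26: h_left=-1, h_right=-1, diff=0 [OK], height=0
  node 34: h_left=0, h_right=-1, diff=1 [OK], height=1
  node 44: h_left=-1, h_right=-1, diff=0 [OK], height=0
  node 40: h_left=1, h_right=0, diff=1 [OK], height=2
  node 20: h_left=2, h_right=2, diff=0 [OK], height=3
All nodes satisfy the balance condition.
Result: Balanced


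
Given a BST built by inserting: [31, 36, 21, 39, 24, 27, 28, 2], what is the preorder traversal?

Tree insertion order: [31, 36, 21, 39, 24, 27, 28, 2]
Tree (level-order array): [31, 21, 36, 2, 24, None, 39, None, None, None, 27, None, None, None, 28]
Preorder traversal: [31, 21, 2, 24, 27, 28, 36, 39]


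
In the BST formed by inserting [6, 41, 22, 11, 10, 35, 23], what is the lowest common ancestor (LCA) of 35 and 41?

Tree insertion order: [6, 41, 22, 11, 10, 35, 23]
Tree (level-order array): [6, None, 41, 22, None, 11, 35, 10, None, 23]
In a BST, the LCA of p=35, q=41 is the first node v on the
root-to-leaf path with p <= v <= q (go left if both < v, right if both > v).
Walk from root:
  at 6: both 35 and 41 > 6, go right
  at 41: 35 <= 41 <= 41, this is the LCA
LCA = 41


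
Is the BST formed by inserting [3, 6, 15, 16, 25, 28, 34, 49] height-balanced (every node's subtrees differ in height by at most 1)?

Tree (level-order array): [3, None, 6, None, 15, None, 16, None, 25, None, 28, None, 34, None, 49]
Definition: a tree is height-balanced if, at every node, |h(left) - h(right)| <= 1 (empty subtree has height -1).
Bottom-up per-node check:
  node 49: h_left=-1, h_right=-1, diff=0 [OK], height=0
  node 34: h_left=-1, h_right=0, diff=1 [OK], height=1
  node 28: h_left=-1, h_right=1, diff=2 [FAIL (|-1-1|=2 > 1)], height=2
  node 25: h_left=-1, h_right=2, diff=3 [FAIL (|-1-2|=3 > 1)], height=3
  node 16: h_left=-1, h_right=3, diff=4 [FAIL (|-1-3|=4 > 1)], height=4
  node 15: h_left=-1, h_right=4, diff=5 [FAIL (|-1-4|=5 > 1)], height=5
  node 6: h_left=-1, h_right=5, diff=6 [FAIL (|-1-5|=6 > 1)], height=6
  node 3: h_left=-1, h_right=6, diff=7 [FAIL (|-1-6|=7 > 1)], height=7
Node 28 violates the condition: |-1 - 1| = 2 > 1.
Result: Not balanced


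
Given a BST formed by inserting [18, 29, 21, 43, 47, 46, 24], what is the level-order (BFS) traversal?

Tree insertion order: [18, 29, 21, 43, 47, 46, 24]
Tree (level-order array): [18, None, 29, 21, 43, None, 24, None, 47, None, None, 46]
BFS from the root, enqueuing left then right child of each popped node:
  queue [18] -> pop 18, enqueue [29], visited so far: [18]
  queue [29] -> pop 29, enqueue [21, 43], visited so far: [18, 29]
  queue [21, 43] -> pop 21, enqueue [24], visited so far: [18, 29, 21]
  queue [43, 24] -> pop 43, enqueue [47], visited so far: [18, 29, 21, 43]
  queue [24, 47] -> pop 24, enqueue [none], visited so far: [18, 29, 21, 43, 24]
  queue [47] -> pop 47, enqueue [46], visited so far: [18, 29, 21, 43, 24, 47]
  queue [46] -> pop 46, enqueue [none], visited so far: [18, 29, 21, 43, 24, 47, 46]
Result: [18, 29, 21, 43, 24, 47, 46]


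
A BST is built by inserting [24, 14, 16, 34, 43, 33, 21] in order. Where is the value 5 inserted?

Starting tree (level order): [24, 14, 34, None, 16, 33, 43, None, 21]
Insertion path: 24 -> 14
Result: insert 5 as left child of 14
Final tree (level order): [24, 14, 34, 5, 16, 33, 43, None, None, None, 21]


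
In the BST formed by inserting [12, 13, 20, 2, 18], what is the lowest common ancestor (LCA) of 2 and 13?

Tree insertion order: [12, 13, 20, 2, 18]
Tree (level-order array): [12, 2, 13, None, None, None, 20, 18]
In a BST, the LCA of p=2, q=13 is the first node v on the
root-to-leaf path with p <= v <= q (go left if both < v, right if both > v).
Walk from root:
  at 12: 2 <= 12 <= 13, this is the LCA
LCA = 12


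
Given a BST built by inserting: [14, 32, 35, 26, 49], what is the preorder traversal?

Tree insertion order: [14, 32, 35, 26, 49]
Tree (level-order array): [14, None, 32, 26, 35, None, None, None, 49]
Preorder traversal: [14, 32, 26, 35, 49]


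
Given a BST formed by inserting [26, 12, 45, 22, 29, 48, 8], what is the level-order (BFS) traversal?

Tree insertion order: [26, 12, 45, 22, 29, 48, 8]
Tree (level-order array): [26, 12, 45, 8, 22, 29, 48]
BFS from the root, enqueuing left then right child of each popped node:
  queue [26] -> pop 26, enqueue [12, 45], visited so far: [26]
  queue [12, 45] -> pop 12, enqueue [8, 22], visited so far: [26, 12]
  queue [45, 8, 22] -> pop 45, enqueue [29, 48], visited so far: [26, 12, 45]
  queue [8, 22, 29, 48] -> pop 8, enqueue [none], visited so far: [26, 12, 45, 8]
  queue [22, 29, 48] -> pop 22, enqueue [none], visited so far: [26, 12, 45, 8, 22]
  queue [29, 48] -> pop 29, enqueue [none], visited so far: [26, 12, 45, 8, 22, 29]
  queue [48] -> pop 48, enqueue [none], visited so far: [26, 12, 45, 8, 22, 29, 48]
Result: [26, 12, 45, 8, 22, 29, 48]


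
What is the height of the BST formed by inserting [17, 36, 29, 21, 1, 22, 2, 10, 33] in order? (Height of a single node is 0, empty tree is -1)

Insertion order: [17, 36, 29, 21, 1, 22, 2, 10, 33]
Tree (level-order array): [17, 1, 36, None, 2, 29, None, None, 10, 21, 33, None, None, None, 22]
Compute height bottom-up (empty subtree = -1):
  height(10) = 1 + max(-1, -1) = 0
  height(2) = 1 + max(-1, 0) = 1
  height(1) = 1 + max(-1, 1) = 2
  height(22) = 1 + max(-1, -1) = 0
  height(21) = 1 + max(-1, 0) = 1
  height(33) = 1 + max(-1, -1) = 0
  height(29) = 1 + max(1, 0) = 2
  height(36) = 1 + max(2, -1) = 3
  height(17) = 1 + max(2, 3) = 4
Height = 4


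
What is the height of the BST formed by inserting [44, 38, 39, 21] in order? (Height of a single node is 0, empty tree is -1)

Insertion order: [44, 38, 39, 21]
Tree (level-order array): [44, 38, None, 21, 39]
Compute height bottom-up (empty subtree = -1):
  height(21) = 1 + max(-1, -1) = 0
  height(39) = 1 + max(-1, -1) = 0
  height(38) = 1 + max(0, 0) = 1
  height(44) = 1 + max(1, -1) = 2
Height = 2


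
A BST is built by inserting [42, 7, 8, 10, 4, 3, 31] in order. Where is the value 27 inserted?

Starting tree (level order): [42, 7, None, 4, 8, 3, None, None, 10, None, None, None, 31]
Insertion path: 42 -> 7 -> 8 -> 10 -> 31
Result: insert 27 as left child of 31
Final tree (level order): [42, 7, None, 4, 8, 3, None, None, 10, None, None, None, 31, 27]


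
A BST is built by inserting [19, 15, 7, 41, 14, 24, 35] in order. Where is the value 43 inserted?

Starting tree (level order): [19, 15, 41, 7, None, 24, None, None, 14, None, 35]
Insertion path: 19 -> 41
Result: insert 43 as right child of 41
Final tree (level order): [19, 15, 41, 7, None, 24, 43, None, 14, None, 35]


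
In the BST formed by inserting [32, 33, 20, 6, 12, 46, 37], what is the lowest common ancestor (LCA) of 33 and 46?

Tree insertion order: [32, 33, 20, 6, 12, 46, 37]
Tree (level-order array): [32, 20, 33, 6, None, None, 46, None, 12, 37]
In a BST, the LCA of p=33, q=46 is the first node v on the
root-to-leaf path with p <= v <= q (go left if both < v, right if both > v).
Walk from root:
  at 32: both 33 and 46 > 32, go right
  at 33: 33 <= 33 <= 46, this is the LCA
LCA = 33


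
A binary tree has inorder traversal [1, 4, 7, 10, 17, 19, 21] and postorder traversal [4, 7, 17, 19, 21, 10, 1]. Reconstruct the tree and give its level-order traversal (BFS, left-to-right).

Inorder:   [1, 4, 7, 10, 17, 19, 21]
Postorder: [4, 7, 17, 19, 21, 10, 1]
Algorithm: postorder visits root last, so walk postorder right-to-left;
each value is the root of the current inorder slice — split it at that
value, recurse on the right subtree first, then the left.
Recursive splits:
  root=1; inorder splits into left=[], right=[4, 7, 10, 17, 19, 21]
  root=10; inorder splits into left=[4, 7], right=[17, 19, 21]
  root=21; inorder splits into left=[17, 19], right=[]
  root=19; inorder splits into left=[17], right=[]
  root=17; inorder splits into left=[], right=[]
  root=7; inorder splits into left=[4], right=[]
  root=4; inorder splits into left=[], right=[]
Reconstructed level-order: [1, 10, 7, 21, 4, 19, 17]


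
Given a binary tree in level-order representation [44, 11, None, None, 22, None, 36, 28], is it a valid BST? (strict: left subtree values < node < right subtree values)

Level-order array: [44, 11, None, None, 22, None, 36, 28]
Validate using subtree bounds (lo, hi): at each node, require lo < value < hi,
then recurse left with hi=value and right with lo=value.
Preorder trace (stopping at first violation):
  at node 44 with bounds (-inf, +inf): OK
  at node 11 with bounds (-inf, 44): OK
  at node 22 with bounds (11, 44): OK
  at node 36 with bounds (22, 44): OK
  at node 28 with bounds (22, 36): OK
No violation found at any node.
Result: Valid BST


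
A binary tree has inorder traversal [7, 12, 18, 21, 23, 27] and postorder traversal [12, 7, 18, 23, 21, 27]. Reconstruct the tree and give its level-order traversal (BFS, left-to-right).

Inorder:   [7, 12, 18, 21, 23, 27]
Postorder: [12, 7, 18, 23, 21, 27]
Algorithm: postorder visits root last, so walk postorder right-to-left;
each value is the root of the current inorder slice — split it at that
value, recurse on the right subtree first, then the left.
Recursive splits:
  root=27; inorder splits into left=[7, 12, 18, 21, 23], right=[]
  root=21; inorder splits into left=[7, 12, 18], right=[23]
  root=23; inorder splits into left=[], right=[]
  root=18; inorder splits into left=[7, 12], right=[]
  root=7; inorder splits into left=[], right=[12]
  root=12; inorder splits into left=[], right=[]
Reconstructed level-order: [27, 21, 18, 23, 7, 12]


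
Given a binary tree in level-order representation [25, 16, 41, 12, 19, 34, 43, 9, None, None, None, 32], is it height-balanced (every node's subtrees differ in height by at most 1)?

Tree (level-order array): [25, 16, 41, 12, 19, 34, 43, 9, None, None, None, 32]
Definition: a tree is height-balanced if, at every node, |h(left) - h(right)| <= 1 (empty subtree has height -1).
Bottom-up per-node check:
  node 9: h_left=-1, h_right=-1, diff=0 [OK], height=0
  node 12: h_left=0, h_right=-1, diff=1 [OK], height=1
  node 19: h_left=-1, h_right=-1, diff=0 [OK], height=0
  node 16: h_left=1, h_right=0, diff=1 [OK], height=2
  node 32: h_left=-1, h_right=-1, diff=0 [OK], height=0
  node 34: h_left=0, h_right=-1, diff=1 [OK], height=1
  node 43: h_left=-1, h_right=-1, diff=0 [OK], height=0
  node 41: h_left=1, h_right=0, diff=1 [OK], height=2
  node 25: h_left=2, h_right=2, diff=0 [OK], height=3
All nodes satisfy the balance condition.
Result: Balanced


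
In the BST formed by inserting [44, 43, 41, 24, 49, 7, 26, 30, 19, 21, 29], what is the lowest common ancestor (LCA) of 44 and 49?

Tree insertion order: [44, 43, 41, 24, 49, 7, 26, 30, 19, 21, 29]
Tree (level-order array): [44, 43, 49, 41, None, None, None, 24, None, 7, 26, None, 19, None, 30, None, 21, 29]
In a BST, the LCA of p=44, q=49 is the first node v on the
root-to-leaf path with p <= v <= q (go left if both < v, right if both > v).
Walk from root:
  at 44: 44 <= 44 <= 49, this is the LCA
LCA = 44


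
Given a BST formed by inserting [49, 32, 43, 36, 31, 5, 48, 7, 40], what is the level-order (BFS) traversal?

Tree insertion order: [49, 32, 43, 36, 31, 5, 48, 7, 40]
Tree (level-order array): [49, 32, None, 31, 43, 5, None, 36, 48, None, 7, None, 40]
BFS from the root, enqueuing left then right child of each popped node:
  queue [49] -> pop 49, enqueue [32], visited so far: [49]
  queue [32] -> pop 32, enqueue [31, 43], visited so far: [49, 32]
  queue [31, 43] -> pop 31, enqueue [5], visited so far: [49, 32, 31]
  queue [43, 5] -> pop 43, enqueue [36, 48], visited so far: [49, 32, 31, 43]
  queue [5, 36, 48] -> pop 5, enqueue [7], visited so far: [49, 32, 31, 43, 5]
  queue [36, 48, 7] -> pop 36, enqueue [40], visited so far: [49, 32, 31, 43, 5, 36]
  queue [48, 7, 40] -> pop 48, enqueue [none], visited so far: [49, 32, 31, 43, 5, 36, 48]
  queue [7, 40] -> pop 7, enqueue [none], visited so far: [49, 32, 31, 43, 5, 36, 48, 7]
  queue [40] -> pop 40, enqueue [none], visited so far: [49, 32, 31, 43, 5, 36, 48, 7, 40]
Result: [49, 32, 31, 43, 5, 36, 48, 7, 40]


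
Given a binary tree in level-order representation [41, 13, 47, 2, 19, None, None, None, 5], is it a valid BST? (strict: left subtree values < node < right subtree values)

Level-order array: [41, 13, 47, 2, 19, None, None, None, 5]
Validate using subtree bounds (lo, hi): at each node, require lo < value < hi,
then recurse left with hi=value and right with lo=value.
Preorder trace (stopping at first violation):
  at node 41 with bounds (-inf, +inf): OK
  at node 13 with bounds (-inf, 41): OK
  at node 2 with bounds (-inf, 13): OK
  at node 5 with bounds (2, 13): OK
  at node 19 with bounds (13, 41): OK
  at node 47 with bounds (41, +inf): OK
No violation found at any node.
Result: Valid BST


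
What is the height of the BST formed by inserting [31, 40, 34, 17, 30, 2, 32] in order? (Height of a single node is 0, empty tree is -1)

Insertion order: [31, 40, 34, 17, 30, 2, 32]
Tree (level-order array): [31, 17, 40, 2, 30, 34, None, None, None, None, None, 32]
Compute height bottom-up (empty subtree = -1):
  height(2) = 1 + max(-1, -1) = 0
  height(30) = 1 + max(-1, -1) = 0
  height(17) = 1 + max(0, 0) = 1
  height(32) = 1 + max(-1, -1) = 0
  height(34) = 1 + max(0, -1) = 1
  height(40) = 1 + max(1, -1) = 2
  height(31) = 1 + max(1, 2) = 3
Height = 3


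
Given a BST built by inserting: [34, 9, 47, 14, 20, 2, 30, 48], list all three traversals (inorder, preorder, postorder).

Tree insertion order: [34, 9, 47, 14, 20, 2, 30, 48]
Tree (level-order array): [34, 9, 47, 2, 14, None, 48, None, None, None, 20, None, None, None, 30]
Inorder (L, root, R): [2, 9, 14, 20, 30, 34, 47, 48]
Preorder (root, L, R): [34, 9, 2, 14, 20, 30, 47, 48]
Postorder (L, R, root): [2, 30, 20, 14, 9, 48, 47, 34]


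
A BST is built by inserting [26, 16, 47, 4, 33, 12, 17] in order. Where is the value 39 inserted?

Starting tree (level order): [26, 16, 47, 4, 17, 33, None, None, 12]
Insertion path: 26 -> 47 -> 33
Result: insert 39 as right child of 33
Final tree (level order): [26, 16, 47, 4, 17, 33, None, None, 12, None, None, None, 39]


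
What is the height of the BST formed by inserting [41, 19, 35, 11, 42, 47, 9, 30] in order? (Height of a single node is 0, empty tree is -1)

Insertion order: [41, 19, 35, 11, 42, 47, 9, 30]
Tree (level-order array): [41, 19, 42, 11, 35, None, 47, 9, None, 30]
Compute height bottom-up (empty subtree = -1):
  height(9) = 1 + max(-1, -1) = 0
  height(11) = 1 + max(0, -1) = 1
  height(30) = 1 + max(-1, -1) = 0
  height(35) = 1 + max(0, -1) = 1
  height(19) = 1 + max(1, 1) = 2
  height(47) = 1 + max(-1, -1) = 0
  height(42) = 1 + max(-1, 0) = 1
  height(41) = 1 + max(2, 1) = 3
Height = 3


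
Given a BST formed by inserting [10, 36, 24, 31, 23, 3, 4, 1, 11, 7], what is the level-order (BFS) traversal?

Tree insertion order: [10, 36, 24, 31, 23, 3, 4, 1, 11, 7]
Tree (level-order array): [10, 3, 36, 1, 4, 24, None, None, None, None, 7, 23, 31, None, None, 11]
BFS from the root, enqueuing left then right child of each popped node:
  queue [10] -> pop 10, enqueue [3, 36], visited so far: [10]
  queue [3, 36] -> pop 3, enqueue [1, 4], visited so far: [10, 3]
  queue [36, 1, 4] -> pop 36, enqueue [24], visited so far: [10, 3, 36]
  queue [1, 4, 24] -> pop 1, enqueue [none], visited so far: [10, 3, 36, 1]
  queue [4, 24] -> pop 4, enqueue [7], visited so far: [10, 3, 36, 1, 4]
  queue [24, 7] -> pop 24, enqueue [23, 31], visited so far: [10, 3, 36, 1, 4, 24]
  queue [7, 23, 31] -> pop 7, enqueue [none], visited so far: [10, 3, 36, 1, 4, 24, 7]
  queue [23, 31] -> pop 23, enqueue [11], visited so far: [10, 3, 36, 1, 4, 24, 7, 23]
  queue [31, 11] -> pop 31, enqueue [none], visited so far: [10, 3, 36, 1, 4, 24, 7, 23, 31]
  queue [11] -> pop 11, enqueue [none], visited so far: [10, 3, 36, 1, 4, 24, 7, 23, 31, 11]
Result: [10, 3, 36, 1, 4, 24, 7, 23, 31, 11]


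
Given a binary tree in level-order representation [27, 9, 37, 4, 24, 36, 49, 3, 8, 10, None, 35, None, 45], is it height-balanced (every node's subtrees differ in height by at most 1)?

Tree (level-order array): [27, 9, 37, 4, 24, 36, 49, 3, 8, 10, None, 35, None, 45]
Definition: a tree is height-balanced if, at every node, |h(left) - h(right)| <= 1 (empty subtree has height -1).
Bottom-up per-node check:
  node 3: h_left=-1, h_right=-1, diff=0 [OK], height=0
  node 8: h_left=-1, h_right=-1, diff=0 [OK], height=0
  node 4: h_left=0, h_right=0, diff=0 [OK], height=1
  node 10: h_left=-1, h_right=-1, diff=0 [OK], height=0
  node 24: h_left=0, h_right=-1, diff=1 [OK], height=1
  node 9: h_left=1, h_right=1, diff=0 [OK], height=2
  node 35: h_left=-1, h_right=-1, diff=0 [OK], height=0
  node 36: h_left=0, h_right=-1, diff=1 [OK], height=1
  node 45: h_left=-1, h_right=-1, diff=0 [OK], height=0
  node 49: h_left=0, h_right=-1, diff=1 [OK], height=1
  node 37: h_left=1, h_right=1, diff=0 [OK], height=2
  node 27: h_left=2, h_right=2, diff=0 [OK], height=3
All nodes satisfy the balance condition.
Result: Balanced


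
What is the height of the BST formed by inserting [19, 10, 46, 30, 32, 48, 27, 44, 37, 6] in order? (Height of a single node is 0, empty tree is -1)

Insertion order: [19, 10, 46, 30, 32, 48, 27, 44, 37, 6]
Tree (level-order array): [19, 10, 46, 6, None, 30, 48, None, None, 27, 32, None, None, None, None, None, 44, 37]
Compute height bottom-up (empty subtree = -1):
  height(6) = 1 + max(-1, -1) = 0
  height(10) = 1 + max(0, -1) = 1
  height(27) = 1 + max(-1, -1) = 0
  height(37) = 1 + max(-1, -1) = 0
  height(44) = 1 + max(0, -1) = 1
  height(32) = 1 + max(-1, 1) = 2
  height(30) = 1 + max(0, 2) = 3
  height(48) = 1 + max(-1, -1) = 0
  height(46) = 1 + max(3, 0) = 4
  height(19) = 1 + max(1, 4) = 5
Height = 5


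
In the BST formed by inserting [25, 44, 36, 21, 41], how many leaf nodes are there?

Tree built from: [25, 44, 36, 21, 41]
Tree (level-order array): [25, 21, 44, None, None, 36, None, None, 41]
Rule: A leaf has 0 children.
Per-node child counts:
  node 25: 2 child(ren)
  node 21: 0 child(ren)
  node 44: 1 child(ren)
  node 36: 1 child(ren)
  node 41: 0 child(ren)
Matching nodes: [21, 41]
Count of leaf nodes: 2


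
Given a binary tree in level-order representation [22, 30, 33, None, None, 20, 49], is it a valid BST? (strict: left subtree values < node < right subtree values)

Level-order array: [22, 30, 33, None, None, 20, 49]
Validate using subtree bounds (lo, hi): at each node, require lo < value < hi,
then recurse left with hi=value and right with lo=value.
Preorder trace (stopping at first violation):
  at node 22 with bounds (-inf, +inf): OK
  at node 30 with bounds (-inf, 22): VIOLATION
Node 30 violates its bound: not (-inf < 30 < 22).
Result: Not a valid BST
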